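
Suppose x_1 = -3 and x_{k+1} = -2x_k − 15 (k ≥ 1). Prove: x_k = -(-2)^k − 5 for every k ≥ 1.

Base case: x_1 = -3, and -(-2)^1 − 5 = 2 − 5 = -3.
Assume x_m = -(-2)^m − 5 for some m ≥ 1.
Then x_{m+1} = -2x_m − 15 = -2·(-(-2)^m − 5) − 15 = 2·(-2)^m + 10 − 15 = -(-2)^{m+1} − 5.
This completes the inductive step, so x_k = -(-2)^k − 5 for all k ≥ 1.

x_k = -(-2)^k − 5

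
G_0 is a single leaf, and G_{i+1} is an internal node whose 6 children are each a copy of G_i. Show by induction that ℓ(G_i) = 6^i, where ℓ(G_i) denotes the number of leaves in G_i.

Base case: ℓ(G_0) = 1, and 6^0 = 1.
Assume ℓ(G_k) = 6^k.
Then ℓ(G_{k+1}) = 6·ℓ(G_k) = 6·6^k = 6^{k+1}.
This completes the inductive step, so ℓ(G_i) = 6^i for all i ≥ 0.

ℓ(G_i) = 6^i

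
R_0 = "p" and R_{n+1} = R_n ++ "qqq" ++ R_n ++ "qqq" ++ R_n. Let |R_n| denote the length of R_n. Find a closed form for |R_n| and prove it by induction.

Claim: |R_n| = 4·3^n − 3.

Base case: |R_0| = 1, and 4·3^0 − 3 = 1.
Assume |R_j| = 4·3^j − 3.
Then |R_{j+1}| = 3|R_j| + 6 = 3(4·3^j − 3) + 6 = 4·3^{j+1} − 9 + 6 = 4·3^{j+1} − 3.
This completes the inductive step, so |R_n| = 4·3^n − 3 for all n ≥ 0.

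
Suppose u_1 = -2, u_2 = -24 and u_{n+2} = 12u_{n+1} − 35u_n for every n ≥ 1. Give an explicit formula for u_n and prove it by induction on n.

Claim: u_n = -7^n + 5^n.

Base cases: u_1 = -2 and -7^1 + 5^1 = -2; u_2 = -24 and -7^2 + 5^2 = -24.
Assume u_j = -7^j + 5^j for all 1 ≤ j ≤ m, where m ≥ 2.
Then u_{m+1} = 12u_m − 35u_{m−1} = 12·(-7^m + 5^m) − 35·(-7^{m−1} + 5^{m−1}) = -(12·7 − 35)7^{m−1} + (12·5 − 35)5^{m−1} = -49·7^{m−1} + 25·5^{m−1} = -7^{m+1} + 5^{m+1}.
This completes the inductive step, so u_n = -7^n + 5^n for all n ≥ 1.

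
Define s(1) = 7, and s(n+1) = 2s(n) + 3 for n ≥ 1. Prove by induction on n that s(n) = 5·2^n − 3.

Base case: s(1) = 7, and 5·2^1 − 3 = 10 − 3 = 7.
Assume s(m) = 5·2^m − 3 for some m ≥ 1.
Then s(m+1) = 2s(m) + 3 = 2·(5·2^m − 3) + 3 = 10·2^m − 6 + 3 = 5·2^{m+1} − 3.
This completes the inductive step, so s(n) = 5·2^n − 3 for all n ≥ 1.

s(n) = 5·2^n − 3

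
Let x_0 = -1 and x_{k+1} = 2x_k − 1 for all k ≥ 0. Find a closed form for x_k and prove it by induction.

Claim: x_k = -2^{k+1} + 1.

Base case: x_0 = -1, and -2^{0+1} + 1 = -2 + 1 = -1.
Assume x_m = -2^{m+1} + 1 for some m ≥ 0.
Then x_{m+1} = 2x_m − 1 = 2·(-2^{m+1} + 1) − 1 = -2^{m+2} + 2 − 1 = -2^{m+2} + 1.
This completes the inductive step, so x_k = -2^{k+1} + 1 for all k ≥ 0.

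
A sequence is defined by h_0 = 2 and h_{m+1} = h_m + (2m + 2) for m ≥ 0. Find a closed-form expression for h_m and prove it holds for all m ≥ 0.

Claim: h_m = m^2 + m + 2.

Base case: h_0 = 2, and 0^2 + 0 + 2 = 2.
Assume h_j = j^2 + j + 2.
Then h_{j+1} = h_j + (2j + 2) = (j^2 + j + 2) + (2j + 2) = j^2 + 3j + 4,
and (j+1)^2 + (j+1) + 2 = j^2 + 3j + 4.
By induction, h_m = m^2 + m + 2 for all m ≥ 0.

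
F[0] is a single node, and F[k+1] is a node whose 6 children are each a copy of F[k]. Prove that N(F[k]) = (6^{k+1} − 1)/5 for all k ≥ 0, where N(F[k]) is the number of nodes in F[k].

Base case: N(F[0]) = 1, and (6^{0+1} − 1)/5 = 1.
Assume N(F[m]) = (6^{m+1} − 1)/5.
Then N(F[m+1]) = 1 + 6N(F[m]) = 1 + 6·(6^{m+1} − 1)/5 = 1 + (6^{m+2} − 6)/5 = (5 + 6^{m+2} − 6)/5 = (6^{m+2} − 1)/5.
This completes the inductive step, so N(F[k]) = (6^{k+1} − 1)/5 for all k ≥ 0.

N(F[k]) = (6^{k+1} − 1)/5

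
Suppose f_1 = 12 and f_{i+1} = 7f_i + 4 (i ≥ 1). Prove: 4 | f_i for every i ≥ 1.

Base case: f_1 = 12 = 4·3, so 4 | f_1.
Assume 4 | f_j, so f_j = 4t for some integer t.
Then f_{j+1} = 7f_j + 4 = 7·(4t) + 4 = 4(7t + 1), so 4 | f_{j+1}.
By induction, 4 | f_i for all i ≥ 1.

4 | f_i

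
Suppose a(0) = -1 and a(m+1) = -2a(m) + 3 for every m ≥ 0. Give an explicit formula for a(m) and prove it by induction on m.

Claim: a(m) = -2·(-2)^m + 1.

Base case: a(0) = -1, and -2·(-2)^0 + 1 = -2 + 1 = -1.
Assume a(j) = -2·(-2)^j + 1 for some j ≥ 0.
Then a(j+1) = -2a(j) + 3 = -2·(-2·(-2)^j + 1) + 3 = 4·(-2)^j − 2 + 3 = -2·(-2)^{j+1} + 1.
This completes the inductive step, so a(m) = -2·(-2)^m + 1 for all m ≥ 0.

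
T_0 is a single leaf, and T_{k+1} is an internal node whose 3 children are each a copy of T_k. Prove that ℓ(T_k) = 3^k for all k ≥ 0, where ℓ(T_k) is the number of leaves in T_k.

Base case: ℓ(T_0) = 1, and 3^0 = 1.
Assume ℓ(T_m) = 3^m.
Then ℓ(T_{m+1}) = 3·ℓ(T_m) = 3·3^m = 3^{m+1}.
This completes the inductive step, so ℓ(T_k) = 3^k for all k ≥ 0.

ℓ(T_k) = 3^k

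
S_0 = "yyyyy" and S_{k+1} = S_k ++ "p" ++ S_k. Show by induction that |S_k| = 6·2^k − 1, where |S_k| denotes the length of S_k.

Base case: |S_0| = 5, and 6·2^0 − 1 = 5.
Assume |S_j| = 6·2^j − 1.
Then |S_{j+1}| = |S_j| + 1 + |S_j| = 2|S_j| + 1 = 2(6·2^j − 1) + 1 = 6·2^{j+1} − 2 + 1 = 6·2^{j+1} − 1.
By induction, |S_k| = 6·2^k − 1 for all k ≥ 0.

|S_k| = 6·2^k − 1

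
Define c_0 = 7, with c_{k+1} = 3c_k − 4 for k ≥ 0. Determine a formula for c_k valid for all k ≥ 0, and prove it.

Claim: c_k = 5·3^k + 2.

Base case: c_0 = 7, and 5·3^0 + 2 = 5 + 2 = 7.
Assume c_r = 5·3^r + 2 for some r ≥ 0.
Then c_{r+1} = 3c_r − 4 = 3·(5·3^r + 2) − 4 = 15·3^r + 6 − 4 = 5·3^{r+1} + 2.
This completes the inductive step, so c_k = 5·3^k + 2 for all k ≥ 0.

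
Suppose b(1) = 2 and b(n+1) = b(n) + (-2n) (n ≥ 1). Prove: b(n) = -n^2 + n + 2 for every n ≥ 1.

Base case: b(1) = 2, and -1^2 + 1 + 2 = 2.
Assume b(m) = -m^2 + m + 2.
Then b(m+1) = b(m) + (-2m) = (-m^2 + m + 2) + (-2m) = -m^2 − m + 2,
and -(m+1)^2 + (m+1) + 2 = -m^2 − m + 2.
This completes the inductive step, so b(n) = -n^2 + n + 2 for all n ≥ 1.

b(n) = -n^2 + n + 2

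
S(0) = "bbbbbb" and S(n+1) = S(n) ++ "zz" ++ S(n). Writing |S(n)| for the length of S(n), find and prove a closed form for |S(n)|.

Claim: |S(n)| = 2^{n+3} − 2.

Base case: |S(0)| = 6, and 2^{0+3} − 2 = 6.
Assume |S(r)| = 2^{r+3} − 2.
Then |S(r+1)| = |S(r)| + 2 + |S(r)| = 2|S(r)| + 2 = 2(2^{r+3} − 2) + 2 = 2^{r+1+3} − 4 + 2 = 2^{r+1+3} − 2.
By induction, |S(n)| = 2^{n+3} − 2 for all n ≥ 0.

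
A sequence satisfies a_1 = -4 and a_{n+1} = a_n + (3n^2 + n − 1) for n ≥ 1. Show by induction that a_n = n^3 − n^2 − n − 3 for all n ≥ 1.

Base case: a_1 = -4, and 1^3 − 1^2 − 1 − 3 = -4.
Assume a_r = r^3 − r^2 − r − 3.
Then a_{r+1} = a_r + (3r^2 + r − 1) = (r^3 − r^2 − r − 3) + (3r^2 + r − 1) = r^3 + 2r^2 − 4,
and (r+1)^3 − (r+1)^2 − (r+1) − 3 = r^3 + 2r^2 − 4.
Hence a_n = n^3 − n^2 − n − 3 for every n ≥ 1, by induction.

a_n = n^3 − n^2 − n − 3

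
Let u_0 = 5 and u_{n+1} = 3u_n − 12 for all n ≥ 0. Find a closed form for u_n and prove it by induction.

Claim: u_n = -3^n + 6.

Base case: u_0 = 5, and -3^0 + 6 = -1 + 6 = 5.
Assume u_m = -3^m + 6 for some m ≥ 0.
Then u_{m+1} = 3u_m − 12 = 3·(-3^m + 6) − 12 = -3^{m+1} + 18 − 12 = -3^{m+1} + 6.
So the formula holds for m+1, and by induction u_n = -3^n + 6 for all n ≥ 0.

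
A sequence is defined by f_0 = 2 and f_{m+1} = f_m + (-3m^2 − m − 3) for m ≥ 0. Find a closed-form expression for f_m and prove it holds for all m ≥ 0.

Claim: f_m = -m^3 + m^2 − 3m + 2.

Base case: f_0 = 2, and -0^3 + 0^2 − 3·0 + 2 = 2.
Assume f_k = -k^3 + k^2 − 3k + 2.
Then f_{k+1} = f_k + (-3k^2 − k − 3) = (-k^3 + k^2 − 3k + 2) + (-3k^2 − k − 3) = -k^3 − 2k^2 − 4k − 1,
and -(k+1)^3 + (k+1)^2 − 3·(k+1) + 2 = -k^3 − 2k^2 − 4k − 1.
Hence f_m = -m^3 + m^2 − 3m + 2 for every m ≥ 0, by induction.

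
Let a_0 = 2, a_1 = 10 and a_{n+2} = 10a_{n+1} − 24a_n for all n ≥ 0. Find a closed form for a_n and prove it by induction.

Claim: a_n = 6^n + 4^n.

Base cases: a_0 = 2 and 6^0 + 4^0 = 2; a_1 = 10 and 6^1 + 4^1 = 10.
Assume a_i = 6^i + 4^i for all 0 ≤ i ≤ j, where j ≥ 1.
Then a_{j+1} = 10a_j − 24a_{j−1} = 10·(6^j + 4^j) − 24·(6^{j−1} + 4^{j−1}) = (10·6 − 24)6^{j−1} + (10·4 − 24)4^{j−1} = 36·6^{j−1} + 16·4^{j−1} = 6^{j+1} + 4^{j+1}.
By strong induction, a_n = 6^n + 4^n for all n ≥ 0.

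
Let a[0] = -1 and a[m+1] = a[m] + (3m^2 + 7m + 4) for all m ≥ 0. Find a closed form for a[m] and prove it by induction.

Claim: a[m] = m^3 + 2m^2 + m − 1.

Base case: a[0] = -1, and 0^3 + 2·0^2 + 0 − 1 = -1.
Assume a[r] = r^3 + 2r^2 + r − 1.
Then a[r+1] = a[r] + (3r^2 + 7r + 4) = (r^3 + 2r^2 + r − 1) + (3r^2 + 7r + 4) = r^3 + 5r^2 + 8r + 3,
and (r+1)^3 + 2·(r+1)^2 + (r+1) − 1 = r^3 + 5r^2 + 8r + 3.
Hence a[m] = m^3 + 2m^2 + m − 1 for every m ≥ 0, by induction.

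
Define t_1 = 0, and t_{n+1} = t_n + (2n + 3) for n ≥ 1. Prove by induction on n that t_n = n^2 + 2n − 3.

Base case: t_1 = 0, and 1^2 + 2·1 − 3 = 0.
Assume t_r = r^2 + 2r − 3.
Then t_{r+1} = t_r + (2r + 3) = (r^2 + 2r − 3) + (2r + 3) = r^2 + 4r,
and (r+1)^2 + 2·(r+1) − 3 = r^2 + 4r.
This completes the inductive step, so t_n = n^2 + 2n − 3 for all n ≥ 1.

t_n = n^2 + 2n − 3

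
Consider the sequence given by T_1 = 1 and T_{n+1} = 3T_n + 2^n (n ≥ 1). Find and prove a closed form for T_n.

Claim: T_n = 3^n − 2^n.

Base case: T_1 = 1, and 3^1 − 2^1 = 3 − 2 = 1.
Assume T_m = 3^m − 2^m for some m ≥ 1.
Then T_{m+1} = 3T_m + 2^m = 3·(3^m − 2^m) + 2^m = 3^{m+1} − 3·2^m + 2^m = 3^{m+1} − 2·2^m = 3^{m+1} − 2^{m+1}.
By induction, T_n = 3^n − 2^n for all n ≥ 1.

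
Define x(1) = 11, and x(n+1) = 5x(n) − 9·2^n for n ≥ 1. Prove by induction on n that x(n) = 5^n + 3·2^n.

Base case: x(1) = 11, and 5^1 + 3·2^1 = 5 + 6 = 11.
Assume x(j) = 5^j + 3·2^j for some j ≥ 1.
Then x(j+1) = 5x(j) − 9·2^j = 5·(5^j + 3·2^j) − 9·2^j = 5^{j+1} + 15·2^j − 9·2^j = 5^{j+1} + 6·2^j = 5^{j+1} + 3·2^{j+1}.
Hence x(n) = 5^n + 3·2^n for every n ≥ 1, by induction.

x(n) = 5^n + 3·2^n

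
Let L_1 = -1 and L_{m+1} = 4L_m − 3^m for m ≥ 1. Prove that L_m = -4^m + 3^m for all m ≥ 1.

Base case: L_1 = -1, and -4^1 + 3^1 = -4 + 3 = -1.
Assume L_r = -4^r + 3^r for some r ≥ 1.
Then L_{r+1} = 4L_r − 3^r = 4·(-4^r + 3^r) − 3^r = -4^{r+1} + 4·3^r − 3^r = -4^{r+1} + 3·3^r = -4^{r+1} + 3^{r+1}.
Hence L_m = -4^m + 3^m for every m ≥ 1, by induction.

L_m = -4^m + 3^m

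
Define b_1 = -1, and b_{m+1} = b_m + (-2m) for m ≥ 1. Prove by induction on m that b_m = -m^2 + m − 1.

Base case: b_1 = -1, and -1^2 + 1 − 1 = -1.
Assume b_j = -j^2 + j − 1.
Then b_{j+1} = b_j + (-2j) = (-j^2 + j − 1) + (-2j) = -j^2 − j − 1,
and -(j+1)^2 + (j+1) − 1 = -j^2 − j − 1.
Hence b_m = -m^2 + m − 1 for every m ≥ 1, by induction.

b_m = -m^2 + m − 1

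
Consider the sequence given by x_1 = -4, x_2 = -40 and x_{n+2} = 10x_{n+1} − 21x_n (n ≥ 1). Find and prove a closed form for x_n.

Claim: x_n = 3^n − 7^n.

Base cases: x_1 = -4 and 3^1 − 7^1 = -4; x_2 = -40 and 3^2 − 7^2 = -40.
Assume x_j = 3^j − 7^j for all 1 ≤ j ≤ k, where k ≥ 2.
Then x_{k+1} = 10x_k − 21x_{k−1} = 10·(3^k − 7^k) − 21·(3^{k−1} − 7^{k−1}) = (10·3 − 21)3^{k−1} − (10·7 − 21)7^{k−1} = 9·3^{k−1} − 49·7^{k−1} = 3^{k+1} − 7^{k+1}.
So the formula holds for k+1, and by strong induction x_n = 3^n − 7^n for all n ≥ 1.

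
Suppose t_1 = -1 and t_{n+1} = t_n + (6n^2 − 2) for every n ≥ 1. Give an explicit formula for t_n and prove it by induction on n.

Claim: t_n = 2n^3 − 3n^2 − n + 1.

Base case: t_1 = -1, and 2·1^3 − 3·1^2 − 1 + 1 = -1.
Assume t_k = 2k^3 − 3k^2 − k + 1.
Then t_{k+1} = t_k + (6k^2 − 2) = (2k^3 − 3k^2 − k + 1) + (6k^2 − 2) = 2k^3 + 3k^2 − k − 1,
and 2·(k+1)^3 − 3·(k+1)^2 − (k+1) + 1 = 2k^3 + 3k^2 − k − 1.
This completes the inductive step, so t_n = 2n^3 − 3n^2 − n + 1 for all n ≥ 1.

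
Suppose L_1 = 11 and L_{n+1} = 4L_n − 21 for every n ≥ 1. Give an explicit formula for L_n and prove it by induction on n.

Claim: L_n = 4^n + 7.

Base case: L_1 = 11, and 4^1 + 7 = 4 + 7 = 11.
Assume L_j = 4^j + 7 for some j ≥ 1.
Then L_{j+1} = 4L_j − 21 = 4·(4^j + 7) − 21 = 4^{j+1} + 28 − 21 = 4^{j+1} + 7.
So the formula holds for j+1, and by induction L_n = 4^n + 7 for all n ≥ 1.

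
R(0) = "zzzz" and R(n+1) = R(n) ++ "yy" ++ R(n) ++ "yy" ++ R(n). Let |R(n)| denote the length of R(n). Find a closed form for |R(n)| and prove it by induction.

Claim: |R(n)| = 6·3^n − 2.

Base case: |R(0)| = 4, and 6·3^0 − 2 = 4.
Assume |R(j)| = 6·3^j − 2.
Then |R(j+1)| = 3|R(j)| + 4 = 3(6·3^j − 2) + 4 = 6·3^{j+1} − 6 + 4 = 6·3^{j+1} − 2.
This completes the inductive step, so |R(n)| = 6·3^n − 2 for all n ≥ 0.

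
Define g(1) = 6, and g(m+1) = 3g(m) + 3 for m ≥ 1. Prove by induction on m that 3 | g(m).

Base case: g(1) = 6 = 3·2, so 3 | g(1).
Assume 3 | g(k), so g(k) = 3t for some integer t.
Then g(k+1) = 3g(k) + 3 = 3·(3t) + 3 = 3(3t + 1), so 3 | g(k+1).
This completes the inductive step, so 3 | g(m) for all m ≥ 1.

3 | g(m)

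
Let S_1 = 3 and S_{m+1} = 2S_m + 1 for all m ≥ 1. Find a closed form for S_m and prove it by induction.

Claim: S_m = 2^{m+1} − 1.

Base case: S_1 = 3, and 2^{1+1} − 1 = 4 − 1 = 3.
Assume S_r = 2^{r+1} − 1 for some r ≥ 1.
Then S_{r+1} = 2S_r + 1 = 2·(2^{r+1} − 1) + 1 = 2^{r+2} − 2 + 1 = 2^{r+2} − 1.
So the formula holds for r+1, and by induction S_m = 2^{m+1} − 1 for all m ≥ 1.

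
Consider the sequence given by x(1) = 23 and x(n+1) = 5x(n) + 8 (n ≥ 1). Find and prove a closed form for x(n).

Claim: x(n) = 5^{n+1} − 2.

Base case: x(1) = 23, and 5^{1+1} − 2 = 25 − 2 = 23.
Assume x(r) = 5^{r+1} − 2 for some r ≥ 1.
Then x(r+1) = 5x(r) + 8 = 5·(5^{r+1} − 2) + 8 = 5^{r+2} − 10 + 8 = 5^{r+2} − 2.
Hence x(n) = 5^{n+1} − 2 for every n ≥ 1, by induction.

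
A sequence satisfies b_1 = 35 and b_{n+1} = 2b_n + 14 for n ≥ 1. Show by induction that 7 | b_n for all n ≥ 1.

Base case: b_1 = 35 = 7·5, so 7 | b_1.
Assume 7 | b_m, so b_m = 7t for some integer t.
Then b_{m+1} = 2b_m + 14 = 2·(7t) + 14 = 7(2t + 2), so 7 | b_{m+1}.
This completes the inductive step, so 7 | b_n for all n ≥ 1.

7 | b_n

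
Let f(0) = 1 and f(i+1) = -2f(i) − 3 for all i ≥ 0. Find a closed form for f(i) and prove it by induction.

Claim: f(i) = 2·(-2)^i − 1.

Base case: f(0) = 1, and 2·(-2)^0 − 1 = 2 − 1 = 1.
Assume f(j) = 2·(-2)^j − 1 for some j ≥ 0.
Then f(j+1) = -2f(j) − 3 = -2·(2·(-2)^j − 1) − 3 = -4·(-2)^j + 2 − 3 = 2·(-2)^{j+1} − 1.
By induction, f(i) = 2·(-2)^i − 1 for all i ≥ 0.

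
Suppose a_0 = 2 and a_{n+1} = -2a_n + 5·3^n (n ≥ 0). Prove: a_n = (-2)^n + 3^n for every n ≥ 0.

Base case: a_0 = 2, and (-2)^0 + 3^0 = 1 + 1 = 2.
Assume a_m = (-2)^m + 3^m for some m ≥ 0.
Then a_{m+1} = -2a_m + 5·3^m = -2·((-2)^m + 3^m) + 5·3^m = (-2)^{m+1} − 2·3^m + 5·3^m = (-2)^{m+1} + 3·3^m = (-2)^{m+1} + 3^{m+1}.
So the formula holds for m+1, and by induction a_n = (-2)^n + 3^n for all n ≥ 0.

a_n = (-2)^n + 3^n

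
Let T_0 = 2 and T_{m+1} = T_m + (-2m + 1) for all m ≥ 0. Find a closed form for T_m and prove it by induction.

Claim: T_m = -m^2 + 2m + 2.

Base case: T_0 = 2, and -0^2 + 2·0 + 2 = 2.
Assume T_r = -r^2 + 2r + 2.
Then T_{r+1} = T_r + (-2r + 1) = (-r^2 + 2r + 2) + (-2r + 1) = -r^2 + 3,
and -(r+1)^2 + 2·(r+1) + 2 = -r^2 + 3.
By induction, T_m = -m^2 + 2m + 2 for all m ≥ 0.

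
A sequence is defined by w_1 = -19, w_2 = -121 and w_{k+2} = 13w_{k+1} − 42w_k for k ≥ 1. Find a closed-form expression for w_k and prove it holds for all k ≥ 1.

Claim: w_k = -7^k − 2·6^k.

Base cases: w_1 = -19 and -7^1 − 2·6^1 = -19; w_2 = -121 and -7^2 − 2·6^2 = -121.
Assume w_j = -7^j − 2·6^j for all 1 ≤ j ≤ m, where m ≥ 2.
Then w_{m+1} = 13w_m − 42w_{m−1} = 13·(-7^m − 2·6^m) − 42·(-7^{m−1} − 2·6^{m−1}) = -(13·7 − 42)7^{m−1} − 2·(13·6 − 42)6^{m−1} = -49·7^{m−1} − 72·6^{m−1} = -7^{m+1} − 2·6^{m+1}.
Hence w_k = -7^k − 2·6^k for every k ≥ 1, by strong induction.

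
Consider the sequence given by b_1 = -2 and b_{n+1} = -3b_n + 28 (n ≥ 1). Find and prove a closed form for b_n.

Claim: b_n = 3·(-3)^n + 7.

Base case: b_1 = -2, and 3·(-3)^1 + 7 = -9 + 7 = -2.
Assume b_k = 3·(-3)^k + 7 for some k ≥ 1.
Then b_{k+1} = -3b_k + 28 = -3·(3·(-3)^k + 7) + 28 = -9·(-3)^k − 21 + 28 = 3·(-3)^{k+1} + 7.
Hence b_n = 3·(-3)^n + 7 for every n ≥ 1, by induction.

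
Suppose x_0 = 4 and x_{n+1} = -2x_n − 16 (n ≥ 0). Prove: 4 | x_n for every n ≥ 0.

Base case: x_0 = 4 = 4·1, so 4 | x_0.
Assume 4 | x_m, so x_m = 4t for some integer t.
Then x_{m+1} = -2x_m − 16 = -2·(4t) − 16 = 4(-2t − 4), so 4 | x_{m+1}.
This completes the inductive step, so 4 | x_n for all n ≥ 0.

4 | x_n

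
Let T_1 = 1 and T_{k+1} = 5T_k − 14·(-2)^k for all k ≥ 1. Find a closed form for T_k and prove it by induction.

Claim: T_k = 5^k + 2·(-2)^k.

Base case: T_1 = 1, and 5^1 + 2·(-2)^1 = 5 − 4 = 1.
Assume T_r = 5^r + 2·(-2)^r for some r ≥ 1.
Then T_{r+1} = 5T_r − 14·(-2)^r = 5·(5^r + 2·(-2)^r) − 14·(-2)^r = 5^{r+1} + 10·(-2)^r − 14·(-2)^r = 5^{r+1} − 4·(-2)^r = 5^{r+1} + 2·(-2)^{r+1}.
Hence T_k = 5^k + 2·(-2)^k for every k ≥ 1, by induction.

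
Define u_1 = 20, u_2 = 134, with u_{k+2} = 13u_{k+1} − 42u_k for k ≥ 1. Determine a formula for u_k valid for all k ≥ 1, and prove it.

Claim: u_k = 6^k + 2·7^k.

Base cases: u_1 = 20 and 6^1 + 2·7^1 = 20; u_2 = 134 and 6^2 + 2·7^2 = 134.
Assume u_i = 6^i + 2·7^i for all 1 ≤ i ≤ j, where j ≥ 2.
Then u_{j+1} = 13u_j − 42u_{j−1} = 13·(6^j + 2·7^j) − 42·(6^{j−1} + 2·7^{j−1}) = (13·6 − 42)6^{j−1} + 2·(13·7 − 42)7^{j−1} = 36·6^{j−1} + 98·7^{j−1} = 6^{j+1} + 2·7^{j+1}.
By strong induction, u_k = 6^k + 2·7^k for all k ≥ 1.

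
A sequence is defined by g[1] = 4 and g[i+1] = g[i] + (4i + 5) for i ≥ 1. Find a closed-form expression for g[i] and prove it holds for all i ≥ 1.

Claim: g[i] = 2i^2 + 3i − 1.

Base case: g[1] = 4, and 2·1^2 + 3·1 − 1 = 4.
Assume g[j] = 2j^2 + 3j − 1.
Then g[j+1] = g[j] + (4j + 5) = (2j^2 + 3j − 1) + (4j + 5) = 2j^2 + 7j + 4,
and 2·(j+1)^2 + 3·(j+1) − 1 = 2j^2 + 7j + 4.
This completes the inductive step, so g[i] = 2i^2 + 3i − 1 for all i ≥ 1.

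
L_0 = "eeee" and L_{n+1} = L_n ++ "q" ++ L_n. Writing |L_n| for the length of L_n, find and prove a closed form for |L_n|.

Claim: |L_n| = 5·2^n − 1.

Base case: |L_0| = 4, and 5·2^0 − 1 = 4.
Assume |L_j| = 5·2^j − 1.
Then |L_{j+1}| = |L_j| + 1 + |L_j| = 2|L_j| + 1 = 2(5·2^j − 1) + 1 = 5·2^{j+1} − 2 + 1 = 5·2^{j+1} − 1.
Hence |L_n| = 5·2^n − 1 for every n ≥ 0, by induction.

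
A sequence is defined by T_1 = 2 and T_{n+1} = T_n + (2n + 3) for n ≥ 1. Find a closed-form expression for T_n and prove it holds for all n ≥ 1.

Claim: T_n = n^2 + 2n − 1.

Base case: T_1 = 2, and 1^2 + 2·1 − 1 = 2.
Assume T_k = k^2 + 2k − 1.
Then T_{k+1} = T_k + (2k + 3) = (k^2 + 2k − 1) + (2k + 3) = k^2 + 4k + 2,
and (k+1)^2 + 2·(k+1) − 1 = k^2 + 4k + 2.
This completes the inductive step, so T_n = n^2 + 2n − 1 for all n ≥ 1.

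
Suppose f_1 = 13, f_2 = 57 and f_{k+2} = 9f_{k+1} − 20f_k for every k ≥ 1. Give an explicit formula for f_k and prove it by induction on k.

Claim: f_k = 5^k + 2·4^k.

Base cases: f_1 = 13 and 5^1 + 2·4^1 = 13; f_2 = 57 and 5^2 + 2·4^2 = 57.
Assume f_i = 5^i + 2·4^i for all 1 ≤ i ≤ j, where j ≥ 2.
Then f_{j+1} = 9f_j − 20f_{j−1} = 9·(5^j + 2·4^j) − 20·(5^{j−1} + 2·4^{j−1}) = (9·5 − 20)5^{j−1} + 2·(9·4 − 20)4^{j−1} = 25·5^{j−1} + 32·4^{j−1} = 5^{j+1} + 2·4^{j+1}.
By strong induction, f_k = 5^k + 2·4^k for all k ≥ 1.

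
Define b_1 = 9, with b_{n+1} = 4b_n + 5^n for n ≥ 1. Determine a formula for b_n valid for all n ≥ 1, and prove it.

Claim: b_n = 4^n + 5^n.

Base case: b_1 = 9, and 4^1 + 5^1 = 4 + 5 = 9.
Assume b_m = 4^m + 5^m for some m ≥ 1.
Then b_{m+1} = 4b_m + 5^m = 4·(4^m + 5^m) + 5^m = 4^{m+1} + 4·5^m + 5^m = 4^{m+1} + 5·5^m = 4^{m+1} + 5^{m+1}.
So the formula holds for m+1, and by induction b_n = 4^n + 5^n for all n ≥ 1.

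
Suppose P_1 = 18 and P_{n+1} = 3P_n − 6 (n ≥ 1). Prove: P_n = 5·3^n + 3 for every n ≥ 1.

Base case: P_1 = 18, and 5·3^1 + 3 = 15 + 3 = 18.
Assume P_m = 5·3^m + 3 for some m ≥ 1.
Then P_{m+1} = 3P_m − 6 = 3·(5·3^m + 3) − 6 = 15·3^m + 9 − 6 = 5·3^{m+1} + 3.
This completes the inductive step, so P_n = 5·3^n + 3 for all n ≥ 1.

P_n = 5·3^n + 3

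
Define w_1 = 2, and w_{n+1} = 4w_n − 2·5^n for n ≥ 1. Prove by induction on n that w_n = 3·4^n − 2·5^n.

Base case: w_1 = 2, and 3·4^1 − 2·5^1 = 12 − 10 = 2.
Assume w_j = 3·4^j − 2·5^j for some j ≥ 1.
Then w_{j+1} = 4w_j − 2·5^j = 4·(3·4^j − 2·5^j) − 2·5^j = 3·4^{j+1} − 8·5^j − 2·5^j = 3·4^{j+1} − 10·5^j = 3·4^{j+1} − 2·5^{j+1}.
This completes the inductive step, so w_n = 3·4^n − 2·5^n for all n ≥ 1.

w_n = 3·4^n − 2·5^n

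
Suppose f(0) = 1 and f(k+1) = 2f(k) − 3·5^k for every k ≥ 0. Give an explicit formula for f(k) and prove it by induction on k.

Claim: f(k) = 2·2^k − 5^k.

Base case: f(0) = 1, and 2·2^0 − 5^0 = 2 − 1 = 1.
Assume f(j) = 2·2^j − 5^j for some j ≥ 0.
Then f(j+1) = 2f(j) − 3·5^j = 2·(2·2^j − 5^j) − 3·5^j = 2·2^{j+1} − 2·5^j − 3·5^j = 2·2^{j+1} − 5·5^j = 2·2^{j+1} − 5^{j+1}.
This completes the inductive step, so f(k) = 2·2^k − 5^k for all k ≥ 0.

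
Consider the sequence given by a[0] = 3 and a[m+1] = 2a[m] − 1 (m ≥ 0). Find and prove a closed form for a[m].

Claim: a[m] = 2^{m+1} + 1.

Base case: a[0] = 3, and 2^{0+1} + 1 = 2 + 1 = 3.
Assume a[k] = 2^{k+1} + 1 for some k ≥ 0.
Then a[k+1] = 2a[k] − 1 = 2·(2^{k+1} + 1) − 1 = 2^{k+2} + 2 − 1 = 2^{k+2} + 1.
By induction, a[m] = 2^{m+1} + 1 for all m ≥ 0.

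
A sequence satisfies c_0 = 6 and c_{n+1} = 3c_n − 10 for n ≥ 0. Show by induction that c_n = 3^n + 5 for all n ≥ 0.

Base case: c_0 = 6, and 3^0 + 5 = 1 + 5 = 6.
Assume c_m = 3^m + 5 for some m ≥ 0.
Then c_{m+1} = 3c_m − 10 = 3·(3^m + 5) − 10 = 3^{m+1} + 15 − 10 = 3^{m+1} + 5.
By induction, c_n = 3^n + 5 for all n ≥ 0.

c_n = 3^n + 5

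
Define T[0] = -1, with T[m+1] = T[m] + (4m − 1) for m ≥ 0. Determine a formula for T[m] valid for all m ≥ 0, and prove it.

Claim: T[m] = 2m^2 − 3m − 1.

Base case: T[0] = -1, and 2·0^2 − 3·0 − 1 = -1.
Assume T[j] = 2j^2 − 3j − 1.
Then T[j+1] = T[j] + (4j − 1) = (2j^2 − 3j − 1) + (4j − 1) = 2j^2 + j − 2,
and 2·(j+1)^2 − 3·(j+1) − 1 = 2j^2 + j − 2.
Hence T[m] = 2m^2 − 3m − 1 for every m ≥ 0, by induction.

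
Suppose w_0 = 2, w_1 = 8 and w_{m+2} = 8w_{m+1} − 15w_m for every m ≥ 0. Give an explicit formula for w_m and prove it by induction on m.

Claim: w_m = 3^m + 5^m.

Base cases: w_0 = 2 and 3^0 + 5^0 = 2; w_1 = 8 and 3^1 + 5^1 = 8.
Assume w_j = 3^j + 5^j for all 0 ≤ j ≤ r, where r ≥ 1.
Then w_{r+1} = 8w_r − 15w_{r−1} = 8·(3^r + 5^r) − 15·(3^{r−1} + 5^{r−1}) = (8·3 − 15)3^{r−1} + (8·5 − 15)5^{r−1} = 9·3^{r−1} + 25·5^{r−1} = 3^{r+1} + 5^{r+1}.
This completes the inductive step, so w_m = 3^m + 5^m for all m ≥ 0.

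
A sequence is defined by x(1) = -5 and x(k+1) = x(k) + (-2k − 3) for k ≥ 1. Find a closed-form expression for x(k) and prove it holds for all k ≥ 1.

Claim: x(k) = -k^2 − 2k − 2.

Base case: x(1) = -5, and -1^2 − 2·1 − 2 = -5.
Assume x(m) = -m^2 − 2m − 2.
Then x(m+1) = x(m) + (-2m − 3) = (-m^2 − 2m − 2) + (-2m − 3) = -m^2 − 4m − 5,
and -(m+1)^2 − 2·(m+1) − 2 = -m^2 − 4m − 5.
Hence x(k) = -k^2 − 2k − 2 for every k ≥ 1, by induction.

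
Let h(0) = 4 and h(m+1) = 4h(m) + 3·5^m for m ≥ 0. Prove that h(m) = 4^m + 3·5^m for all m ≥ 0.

Base case: h(0) = 4, and 4^0 + 3·5^0 = 1 + 3 = 4.
Assume h(r) = 4^r + 3·5^r for some r ≥ 0.
Then h(r+1) = 4h(r) + 3·5^r = 4·(4^r + 3·5^r) + 3·5^r = 4^{r+1} + 12·5^r + 3·5^r = 4^{r+1} + 15·5^r = 4^{r+1} + 3·5^{r+1}.
So the formula holds for r+1, and by induction h(m) = 4^m + 3·5^m for all m ≥ 0.

h(m) = 4^m + 3·5^m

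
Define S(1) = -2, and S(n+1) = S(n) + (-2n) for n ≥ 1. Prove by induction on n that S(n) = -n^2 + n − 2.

Base case: S(1) = -2, and -1^2 + 1 − 2 = -2.
Assume S(r) = -r^2 + r − 2.
Then S(r+1) = S(r) + (-2r) = (-r^2 + r − 2) + (-2r) = -r^2 − r − 2,
and -(r+1)^2 + (r+1) − 2 = -r^2 − r − 2.
Hence S(n) = -n^2 + n − 2 for every n ≥ 1, by induction.

S(n) = -n^2 + n − 2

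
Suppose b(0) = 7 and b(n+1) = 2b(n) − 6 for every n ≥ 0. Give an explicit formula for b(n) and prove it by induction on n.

Claim: b(n) = 2^n + 6.

Base case: b(0) = 7, and 2^0 + 6 = 1 + 6 = 7.
Assume b(m) = 2^m + 6 for some m ≥ 0.
Then b(m+1) = 2b(m) − 6 = 2·(2^m + 6) − 6 = 2^{m+1} + 12 − 6 = 2^{m+1} + 6.
Hence b(n) = 2^n + 6 for every n ≥ 0, by induction.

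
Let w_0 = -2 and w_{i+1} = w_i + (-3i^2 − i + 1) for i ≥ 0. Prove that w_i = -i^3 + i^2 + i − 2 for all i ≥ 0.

Base case: w_0 = -2, and -0^3 + 0^2 + 0 − 2 = -2.
Assume w_m = -m^3 + m^2 + m − 2.
Then w_{m+1} = w_m + (-3m^2 − m + 1) = (-m^3 + m^2 + m − 2) + (-3m^2 − m + 1) = -m^3 − 2m^2 − 1,
and -(m+1)^3 + (m+1)^2 + (m+1) − 2 = -m^3 − 2m^2 − 1.
This completes the inductive step, so w_i = -i^3 + i^2 + i − 2 for all i ≥ 0.

w_i = -i^3 + i^2 + i − 2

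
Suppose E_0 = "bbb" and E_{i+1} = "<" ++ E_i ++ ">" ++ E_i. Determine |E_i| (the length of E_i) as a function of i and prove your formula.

Claim: |E_i| = 5·2^i − 2.

Base case: |E_0| = 3, and 5·2^0 − 2 = 3.
Assume |E_r| = 5·2^r − 2.
Then |E_{r+1}| = 1 + |E_r| + 1 + |E_r| = 2|E_r| + 2 = 2(5·2^r − 2) + 2 = 5·2^{r+1} − 4 + 2 = 5·2^{r+1} − 2.
Hence |E_i| = 5·2^i − 2 for every i ≥ 0, by induction.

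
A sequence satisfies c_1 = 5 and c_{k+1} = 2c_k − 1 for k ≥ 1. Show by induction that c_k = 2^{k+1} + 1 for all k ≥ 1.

Base case: c_1 = 5, and 2^{1+1} + 1 = 4 + 1 = 5.
Assume c_m = 2^{m+1} + 1 for some m ≥ 1.
Then c_{m+1} = 2c_m − 1 = 2·(2^{m+1} + 1) − 1 = 2^{m+2} + 2 − 1 = 2^{m+2} + 1.
So the formula holds for m+1, and by induction c_k = 2^{k+1} + 1 for all k ≥ 1.

c_k = 2^{k+1} + 1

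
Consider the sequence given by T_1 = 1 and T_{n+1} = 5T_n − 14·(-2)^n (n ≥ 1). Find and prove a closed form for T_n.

Claim: T_n = 5^n + 2·(-2)^n.

Base case: T_1 = 1, and 5^1 + 2·(-2)^1 = 5 − 4 = 1.
Assume T_k = 5^k + 2·(-2)^k for some k ≥ 1.
Then T_{k+1} = 5T_k − 14·(-2)^k = 5·(5^k + 2·(-2)^k) − 14·(-2)^k = 5^{k+1} + 10·(-2)^k − 14·(-2)^k = 5^{k+1} − 4·(-2)^k = 5^{k+1} + 2·(-2)^{k+1}.
Hence T_n = 5^n + 2·(-2)^n for every n ≥ 1, by induction.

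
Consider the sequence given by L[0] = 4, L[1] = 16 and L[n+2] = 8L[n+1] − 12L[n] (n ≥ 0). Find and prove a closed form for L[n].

Claim: L[n] = 2·6^n + 2·2^n.

Base cases: L[0] = 4 and 2·6^0 + 2·2^0 = 4; L[1] = 16 and 2·6^1 + 2·2^1 = 16.
Assume L[j] = 2·6^j + 2·2^j for all 0 ≤ j ≤ m, where m ≥ 1.
Then L[m+1] = 8L[m] − 12L[m−1] = 8·(2·6^m + 2·2^m) − 12·(2·6^{m−1} + 2·2^{m−1}) = 2·(8·6 − 12)6^{m−1} + 2·(8·2 − 12)2^{m−1} = 72·6^{m−1} + 8·2^{m−1} = 2·6^{m+1} + 2·2^{m+1}.
Hence L[n] = 2·6^n + 2·2^n for every n ≥ 0, by strong induction.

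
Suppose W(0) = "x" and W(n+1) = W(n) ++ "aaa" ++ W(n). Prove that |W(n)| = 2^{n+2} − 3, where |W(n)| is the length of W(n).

Base case: |W(0)| = 1, and 2^{0+2} − 3 = 1.
Assume |W(j)| = 2^{j+2} − 3.
Then |W(j+1)| = |W(j)| + 3 + |W(j)| = 2|W(j)| + 3 = 2(2^{j+2} − 3) + 3 = 2^{j+3} − 6 + 3 = 2^{j+3} − 3.
So the formula holds for j+1, and by induction |W(n)| = 2^{n+2} − 3 for all n ≥ 0.

|W(n)| = 2^{n+2} − 3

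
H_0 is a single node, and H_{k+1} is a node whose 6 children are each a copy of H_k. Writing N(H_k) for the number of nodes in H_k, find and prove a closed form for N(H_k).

Claim: N(H_k) = (6^{k+1} − 1)/5.

Base case: N(H_0) = 1, and (6^{0+1} − 1)/5 = 1.
Assume N(H_r) = (6^{r+1} − 1)/5.
Then N(H_{r+1}) = 1 + 6N(H_r) = 1 + 6·(6^{r+1} − 1)/5 = 1 + (6^{r+2} − 6)/5 = (5 + 6^{r+2} − 6)/5 = (6^{r+2} − 1)/5.
Hence N(H_k) = (6^{k+1} − 1)/5 for every k ≥ 0, by induction.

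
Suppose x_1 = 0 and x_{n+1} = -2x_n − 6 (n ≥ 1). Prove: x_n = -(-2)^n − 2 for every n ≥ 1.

Base case: x_1 = 0, and -(-2)^1 − 2 = 2 − 2 = 0.
Assume x_j = -(-2)^j − 2 for some j ≥ 1.
Then x_{j+1} = -2x_j − 6 = -2·(-(-2)^j − 2) − 6 = 2·(-2)^j + 4 − 6 = -(-2)^{j+1} − 2.
This completes the inductive step, so x_n = -(-2)^n − 2 for all n ≥ 1.

x_n = -(-2)^n − 2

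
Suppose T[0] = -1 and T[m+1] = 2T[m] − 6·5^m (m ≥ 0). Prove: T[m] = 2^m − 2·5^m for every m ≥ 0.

Base case: T[0] = -1, and 2^0 − 2·5^0 = 1 − 2 = -1.
Assume T[r] = 2^r − 2·5^r for some r ≥ 0.
Then T[r+1] = 2T[r] − 6·5^r = 2·(2^r − 2·5^r) − 6·5^r = 2^{r+1} − 4·5^r − 6·5^r = 2^{r+1} − 10·5^r = 2^{r+1} − 2·5^{r+1}.
So the formula holds for r+1, and by induction T[m] = 2^m − 2·5^m for all m ≥ 0.

T[m] = 2^m − 2·5^m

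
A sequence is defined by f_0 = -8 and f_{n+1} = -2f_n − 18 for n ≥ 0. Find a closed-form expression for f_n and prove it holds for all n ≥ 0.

Claim: f_n = -2·(-2)^n − 6.

Base case: f_0 = -8, and -2·(-2)^0 − 6 = -2 − 6 = -8.
Assume f_m = -2·(-2)^m − 6 for some m ≥ 0.
Then f_{m+1} = -2f_m − 18 = -2·(-2·(-2)^m − 6) − 18 = 4·(-2)^m + 12 − 18 = -2·(-2)^{m+1} − 6.
This completes the inductive step, so f_n = -2·(-2)^n − 6 for all n ≥ 0.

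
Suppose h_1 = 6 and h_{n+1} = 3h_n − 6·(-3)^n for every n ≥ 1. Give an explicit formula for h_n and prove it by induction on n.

Claim: h_n = 3·3^n + (-3)^n.

Base case: h_1 = 6, and 3·3^1 + (-3)^1 = 9 − 3 = 6.
Assume h_j = 3·3^j + (-3)^j for some j ≥ 1.
Then h_{j+1} = 3h_j − 6·(-3)^j = 3·(3·3^j + (-3)^j) − 6·(-3)^j = 3·3^{j+1} + 3·(-3)^j − 6·(-3)^j = 3·3^{j+1} − 3·(-3)^j = 3·3^{j+1} + (-3)^{j+1}.
Hence h_n = 3·3^n + (-3)^n for every n ≥ 1, by induction.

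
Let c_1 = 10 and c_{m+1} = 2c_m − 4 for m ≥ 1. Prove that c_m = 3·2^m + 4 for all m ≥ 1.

Base case: c_1 = 10, and 3·2^1 + 4 = 6 + 4 = 10.
Assume c_j = 3·2^j + 4 for some j ≥ 1.
Then c_{j+1} = 2c_j − 4 = 2·(3·2^j + 4) − 4 = 6·2^j + 8 − 4 = 3·2^{j+1} + 4.
Hence c_m = 3·2^m + 4 for every m ≥ 1, by induction.

c_m = 3·2^m + 4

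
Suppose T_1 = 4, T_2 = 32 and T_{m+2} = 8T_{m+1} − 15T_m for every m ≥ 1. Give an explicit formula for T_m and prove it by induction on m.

Claim: T_m = 2·5^m − 2·3^m.

Base cases: T_1 = 4 and 2·5^1 − 2·3^1 = 4; T_2 = 32 and 2·5^2 − 2·3^2 = 32.
Assume T_j = 2·5^j − 2·3^j for all 1 ≤ j ≤ k, where k ≥ 2.
Then T_{k+1} = 8T_k − 15T_{k−1} = 8·(2·5^k − 2·3^k) − 15·(2·5^{k−1} − 2·3^{k−1}) = 2·(8·5 − 15)5^{k−1} − 2·(8·3 − 15)3^{k−1} = 50·5^{k−1} − 18·3^{k−1} = 2·5^{k+1} − 2·3^{k+1}.
Hence T_m = 2·5^m − 2·3^m for every m ≥ 1, by strong induction.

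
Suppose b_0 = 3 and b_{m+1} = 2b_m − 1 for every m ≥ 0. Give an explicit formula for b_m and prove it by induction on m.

Claim: b_m = 2^{m+1} + 1.

Base case: b_0 = 3, and 2^{0+1} + 1 = 2 + 1 = 3.
Assume b_r = 2^{r+1} + 1 for some r ≥ 0.
Then b_{r+1} = 2b_r − 1 = 2·(2^{r+1} + 1) − 1 = 2^{r+2} + 2 − 1 = 2^{r+2} + 1.
This completes the inductive step, so b_m = 2^{m+1} + 1 for all m ≥ 0.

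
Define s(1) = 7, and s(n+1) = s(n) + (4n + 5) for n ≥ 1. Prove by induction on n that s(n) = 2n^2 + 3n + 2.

Base case: s(1) = 7, and 2·1^2 + 3·1 + 2 = 7.
Assume s(k) = 2k^2 + 3k + 2.
Then s(k+1) = s(k) + (4k + 5) = (2k^2 + 3k + 2) + (4k + 5) = 2k^2 + 7k + 7,
and 2·(k+1)^2 + 3·(k+1) + 2 = 2k^2 + 7k + 7.
Hence s(n) = 2n^2 + 3n + 2 for every n ≥ 1, by induction.

s(n) = 2n^2 + 3n + 2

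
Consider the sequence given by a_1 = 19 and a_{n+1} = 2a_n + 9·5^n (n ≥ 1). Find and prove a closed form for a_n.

Claim: a_n = 2·2^n + 3·5^n.

Base case: a_1 = 19, and 2·2^1 + 3·5^1 = 4 + 15 = 19.
Assume a_j = 2·2^j + 3·5^j for some j ≥ 1.
Then a_{j+1} = 2a_j + 9·5^j = 2·(2·2^j + 3·5^j) + 9·5^j = 2·2^{j+1} + 6·5^j + 9·5^j = 2·2^{j+1} + 15·5^j = 2·2^{j+1} + 3·5^{j+1}.
This completes the inductive step, so a_n = 2·2^n + 3·5^n for all n ≥ 1.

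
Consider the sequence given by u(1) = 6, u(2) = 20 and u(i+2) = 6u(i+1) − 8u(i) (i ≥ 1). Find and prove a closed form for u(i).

Claim: u(i) = 4^i + 2^i.

Base cases: u(1) = 6 and 4^1 + 2^1 = 6; u(2) = 20 and 4^2 + 2^2 = 20.
Assume u(j) = 4^j + 2^j for all 1 ≤ j ≤ k, where k ≥ 2.
Then u(k+1) = 6u(k) − 8u(k−1) = 6·(4^k + 2^k) − 8·(4^{k−1} + 2^{k−1}) = (6·4 − 8)4^{k−1} + (6·2 − 8)2^{k−1} = 16·4^{k−1} + 4·2^{k−1} = 4^{k+1} + 2^{k+1}.
By strong induction, u(i) = 4^i + 2^i for all i ≥ 1.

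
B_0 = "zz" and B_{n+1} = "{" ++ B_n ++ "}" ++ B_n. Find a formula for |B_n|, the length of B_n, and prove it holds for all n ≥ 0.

Claim: |B_n| = 2^{n+2} − 2.

Base case: |B_0| = 2, and 2^{0+2} − 2 = 2.
Assume |B_k| = 2^{k+2} − 2.
Then |B_{k+1}| = 1 + |B_k| + 1 + |B_k| = 2|B_k| + 2 = 2(2^{k+2} − 2) + 2 = 2^{k+3} − 4 + 2 = 2^{k+3} − 2.
So the formula holds for k+1, and by induction |B_n| = 2^{n+2} − 2 for all n ≥ 0.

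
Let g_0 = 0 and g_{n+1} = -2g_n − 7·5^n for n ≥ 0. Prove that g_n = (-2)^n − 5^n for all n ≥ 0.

Base case: g_0 = 0, and (-2)^0 − 5^0 = 1 − 1 = 0.
Assume g_m = (-2)^m − 5^m for some m ≥ 0.
Then g_{m+1} = -2g_m − 7·5^m = -2·((-2)^m − 5^m) − 7·5^m = (-2)^{m+1} + 2·5^m − 7·5^m = (-2)^{m+1} − 5·5^m = (-2)^{m+1} − 5^{m+1}.
This completes the inductive step, so g_n = (-2)^n − 5^n for all n ≥ 0.

g_n = (-2)^n − 5^n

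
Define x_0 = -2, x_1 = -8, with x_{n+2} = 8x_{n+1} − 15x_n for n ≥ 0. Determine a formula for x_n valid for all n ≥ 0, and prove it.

Claim: x_n = -5^n − 3^n.

Base cases: x_0 = -2 and -5^0 − 3^0 = -2; x_1 = -8 and -5^1 − 3^1 = -8.
Assume x_i = -5^i − 3^i for all 0 ≤ i ≤ j, where j ≥ 1.
Then x_{j+1} = 8x_j − 15x_{j−1} = 8·(-5^j − 3^j) − 15·(-5^{j−1} − 3^{j−1}) = -(8·5 − 15)5^{j−1} − (8·3 − 15)3^{j−1} = -25·5^{j−1} − 9·3^{j−1} = -5^{j+1} − 3^{j+1}.
By strong induction, x_n = -5^n − 3^n for all n ≥ 0.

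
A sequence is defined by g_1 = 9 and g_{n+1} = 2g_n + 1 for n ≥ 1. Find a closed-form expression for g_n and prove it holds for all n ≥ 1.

Claim: g_n = 5·2^n − 1.

Base case: g_1 = 9, and 5·2^1 − 1 = 10 − 1 = 9.
Assume g_k = 5·2^k − 1 for some k ≥ 1.
Then g_{k+1} = 2g_k + 1 = 2·(5·2^k − 1) + 1 = 10·2^k − 2 + 1 = 5·2^{k+1} − 1.
So the formula holds for k+1, and by induction g_n = 5·2^n − 1 for all n ≥ 1.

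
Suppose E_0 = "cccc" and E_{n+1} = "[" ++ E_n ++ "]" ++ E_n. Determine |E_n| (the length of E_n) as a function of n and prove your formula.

Claim: |E_n| = 6·2^n − 2.

Base case: |E_0| = 4, and 6·2^0 − 2 = 4.
Assume |E_r| = 6·2^r − 2.
Then |E_{r+1}| = 1 + |E_r| + 1 + |E_r| = 2|E_r| + 2 = 2(6·2^r − 2) + 2 = 6·2^{r+1} − 4 + 2 = 6·2^{r+1} − 2.
So the formula holds for r+1, and by induction |E_n| = 6·2^n − 2 for all n ≥ 0.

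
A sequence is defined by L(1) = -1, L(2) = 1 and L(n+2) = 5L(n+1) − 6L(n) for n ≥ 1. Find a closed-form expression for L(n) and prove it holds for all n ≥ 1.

Claim: L(n) = 3^n − 2·2^n.

Base cases: L(1) = -1 and 3^1 − 2·2^1 = -1; L(2) = 1 and 3^2 − 2·2^2 = 1.
Assume L(j) = 3^j − 2·2^j for all 1 ≤ j ≤ m, where m ≥ 2.
Then L(m+1) = 5L(m) − 6L(m−1) = 5·(3^m − 2·2^m) − 6·(3^{m−1} − 2·2^{m−1}) = (5·3 − 6)3^{m−1} − 2·(5·2 − 6)2^{m−1} = 9·3^{m−1} − 8·2^{m−1} = 3^{m+1} − 2·2^{m+1}.
Hence L(n) = 3^n − 2·2^n for every n ≥ 1, by strong induction.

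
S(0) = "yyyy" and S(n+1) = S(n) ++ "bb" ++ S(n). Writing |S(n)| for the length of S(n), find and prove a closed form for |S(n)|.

Claim: |S(n)| = 6·2^n − 2.

Base case: |S(0)| = 4, and 6·2^0 − 2 = 4.
Assume |S(j)| = 6·2^j − 2.
Then |S(j+1)| = |S(j)| + 2 + |S(j)| = 2|S(j)| + 2 = 2(6·2^j − 2) + 2 = 6·2^{j+1} − 4 + 2 = 6·2^{j+1} − 2.
This completes the inductive step, so |S(n)| = 6·2^n − 2 for all n ≥ 0.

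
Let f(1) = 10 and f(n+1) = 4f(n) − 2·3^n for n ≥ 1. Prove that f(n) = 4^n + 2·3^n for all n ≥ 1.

Base case: f(1) = 10, and 4^1 + 2·3^1 = 4 + 6 = 10.
Assume f(r) = 4^r + 2·3^r for some r ≥ 1.
Then f(r+1) = 4f(r) − 2·3^r = 4·(4^r + 2·3^r) − 2·3^r = 4^{r+1} + 8·3^r − 2·3^r = 4^{r+1} + 6·3^r = 4^{r+1} + 2·3^{r+1}.
By induction, f(n) = 4^n + 2·3^n for all n ≥ 1.

f(n) = 4^n + 2·3^n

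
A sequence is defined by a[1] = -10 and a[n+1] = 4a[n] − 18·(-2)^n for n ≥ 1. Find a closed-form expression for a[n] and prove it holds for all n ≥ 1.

Claim: a[n] = -4^n + 3·(-2)^n.

Base case: a[1] = -10, and -4^1 + 3·(-2)^1 = -4 − 6 = -10.
Assume a[m] = -4^m + 3·(-2)^m for some m ≥ 1.
Then a[m+1] = 4a[m] − 18·(-2)^m = 4·(-4^m + 3·(-2)^m) − 18·(-2)^m = -4^{m+1} + 12·(-2)^m − 18·(-2)^m = -4^{m+1} − 6·(-2)^m = -4^{m+1} + 3·(-2)^{m+1}.
So the formula holds for m+1, and by induction a[n] = -4^n + 3·(-2)^n for all n ≥ 1.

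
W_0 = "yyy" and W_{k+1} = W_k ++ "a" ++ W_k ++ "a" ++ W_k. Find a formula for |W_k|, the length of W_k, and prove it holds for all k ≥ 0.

Claim: |W_k| = 4·3^k − 1.

Base case: |W_0| = 3, and 4·3^0 − 1 = 3.
Assume |W_r| = 4·3^r − 1.
Then |W_{r+1}| = 3|W_r| + 2 = 3(4·3^r − 1) + 2 = 4·3^{r+1} − 3 + 2 = 4·3^{r+1} − 1.
Hence |W_k| = 4·3^k − 1 for every k ≥ 0, by induction.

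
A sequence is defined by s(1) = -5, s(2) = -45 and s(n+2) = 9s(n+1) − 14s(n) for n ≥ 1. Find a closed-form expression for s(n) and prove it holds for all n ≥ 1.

Claim: s(n) = -7^n + 2^n.

Base cases: s(1) = -5 and -7^1 + 2^1 = -5; s(2) = -45 and -7^2 + 2^2 = -45.
Assume s(j) = -7^j + 2^j for all 1 ≤ j ≤ r, where r ≥ 2.
Then s(r+1) = 9s(r) − 14s(r−1) = 9·(-7^r + 2^r) − 14·(-7^{r−1} + 2^{r−1}) = -(9·7 − 14)7^{r−1} + (9·2 − 14)2^{r−1} = -49·7^{r−1} + 4·2^{r−1} = -7^{r+1} + 2^{r+1}.
Hence s(n) = -7^n + 2^n for every n ≥ 1, by strong induction.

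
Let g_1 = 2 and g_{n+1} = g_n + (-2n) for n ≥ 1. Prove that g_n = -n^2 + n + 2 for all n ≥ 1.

Base case: g_1 = 2, and -1^2 + 1 + 2 = 2.
Assume g_m = -m^2 + m + 2.
Then g_{m+1} = g_m + (-2m) = (-m^2 + m + 2) + (-2m) = -m^2 − m + 2,
and -(m+1)^2 + (m+1) + 2 = -m^2 − m + 2.
Hence g_n = -n^2 + n + 2 for every n ≥ 1, by induction.

g_n = -n^2 + n + 2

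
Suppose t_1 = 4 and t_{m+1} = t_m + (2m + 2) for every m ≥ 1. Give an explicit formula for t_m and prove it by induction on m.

Claim: t_m = m^2 + m + 2.

Base case: t_1 = 4, and 1^2 + 1 + 2 = 4.
Assume t_r = r^2 + r + 2.
Then t_{r+1} = t_r + (2r + 2) = (r^2 + r + 2) + (2r + 2) = r^2 + 3r + 4,
and (r+1)^2 + (r+1) + 2 = r^2 + 3r + 4.
By induction, t_m = m^2 + m + 2 for all m ≥ 1.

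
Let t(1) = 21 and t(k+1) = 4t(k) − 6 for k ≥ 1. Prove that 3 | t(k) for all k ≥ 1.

Base case: t(1) = 21 = 3·7, so 3 | t(1).
Assume 3 | t(j), so t(j) = 3s for some integer s.
Then t(j+1) = 4t(j) − 6 = 4·(3s) − 6 = 3(4s − 2), so 3 | t(j+1).
This completes the inductive step, so 3 | t(k) for all k ≥ 1.

3 | t(k)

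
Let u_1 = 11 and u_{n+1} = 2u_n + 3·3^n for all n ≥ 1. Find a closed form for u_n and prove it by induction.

Claim: u_n = 2^n + 3·3^n.

Base case: u_1 = 11, and 2^1 + 3·3^1 = 2 + 9 = 11.
Assume u_j = 2^j + 3·3^j for some j ≥ 1.
Then u_{j+1} = 2u_j + 3·3^j = 2·(2^j + 3·3^j) + 3·3^j = 2^{j+1} + 6·3^j + 3·3^j = 2^{j+1} + 9·3^j = 2^{j+1} + 3·3^{j+1}.
Hence u_n = 2^n + 3·3^n for every n ≥ 1, by induction.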